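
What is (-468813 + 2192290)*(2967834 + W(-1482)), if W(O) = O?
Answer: 5112439445904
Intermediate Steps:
(-468813 + 2192290)*(2967834 + W(-1482)) = (-468813 + 2192290)*(2967834 - 1482) = 1723477*2966352 = 5112439445904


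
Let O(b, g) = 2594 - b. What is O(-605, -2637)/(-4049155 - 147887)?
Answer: -3199/4197042 ≈ -0.00076220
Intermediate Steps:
O(-605, -2637)/(-4049155 - 147887) = (2594 - 1*(-605))/(-4049155 - 147887) = (2594 + 605)/(-4197042) = 3199*(-1/4197042) = -3199/4197042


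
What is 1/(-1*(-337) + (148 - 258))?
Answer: 1/227 ≈ 0.0044053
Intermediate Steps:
1/(-1*(-337) + (148 - 258)) = 1/(337 - 110) = 1/227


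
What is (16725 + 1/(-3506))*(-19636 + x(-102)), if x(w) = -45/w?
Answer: -39147155733041/119204 ≈ -3.2840e+8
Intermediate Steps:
(16725 + 1/(-3506))*(-19636 + x(-102)) = (16725 + 1/(-3506))*(-19636 - 45/(-102)) = (16725 - 1/3506)*(-19636 - 45*(-1/102)) = 58637849*(-19636 + 15/34)/3506 = (58637849/3506)*(-667609/34) = -39147155733041/119204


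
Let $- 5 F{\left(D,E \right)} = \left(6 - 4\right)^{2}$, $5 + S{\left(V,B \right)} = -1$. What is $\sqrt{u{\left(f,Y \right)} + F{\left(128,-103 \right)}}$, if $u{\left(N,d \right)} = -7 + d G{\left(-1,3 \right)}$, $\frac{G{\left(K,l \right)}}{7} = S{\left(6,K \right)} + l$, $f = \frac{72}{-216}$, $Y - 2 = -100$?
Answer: $\frac{3 \sqrt{5695}}{5} \approx 45.279$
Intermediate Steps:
$Y = -98$ ($Y = 2 - 100 = -98$)
$S{\left(V,B \right)} = -6$ ($S{\left(V,B \right)} = -5 - 1 = -6$)
$f = - \frac{1}{3}$ ($f = 72 \left(- \frac{1}{216}\right) = - \frac{1}{3} \approx -0.33333$)
$G{\left(K,l \right)} = -42 + 7 l$ ($G{\left(K,l \right)} = 7 \left(-6 + l\right) = -42 + 7 l$)
$F{\left(D,E \right)} = - \frac{4}{5}$ ($F{\left(D,E \right)} = - \frac{\left(6 - 4\right)^{2}}{5} = - \frac{2^{2}}{5} = \left(- \frac{1}{5}\right) 4 = - \frac{4}{5}$)
$u{\left(N,d \right)} = -7 - 21 d$ ($u{\left(N,d \right)} = -7 + d \left(-42 + 7 \cdot 3\right) = -7 + d \left(-42 + 21\right) = -7 + d \left(-21\right) = -7 - 21 d$)
$\sqrt{u{\left(f,Y \right)} + F{\left(128,-103 \right)}} = \sqrt{\left(-7 - -2058\right) - \frac{4}{5}} = \sqrt{\left(-7 + 2058\right) - \frac{4}{5}} = \sqrt{2051 - \frac{4}{5}} = \sqrt{\frac{10251}{5}} = \frac{3 \sqrt{5695}}{5}$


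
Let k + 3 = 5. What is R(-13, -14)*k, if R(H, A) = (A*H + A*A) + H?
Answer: 730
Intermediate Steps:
k = 2 (k = -3 + 5 = 2)
R(H, A) = H + A² + A*H (R(H, A) = (A*H + A²) + H = (A² + A*H) + H = H + A² + A*H)
R(-13, -14)*k = (-13 + (-14)² - 14*(-13))*2 = (-13 + 196 + 182)*2 = 365*2 = 730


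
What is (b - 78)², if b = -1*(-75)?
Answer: 9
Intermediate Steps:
b = 75
(b - 78)² = (75 - 78)² = (-3)² = 9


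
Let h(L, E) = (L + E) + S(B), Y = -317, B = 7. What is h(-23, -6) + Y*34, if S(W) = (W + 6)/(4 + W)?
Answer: -118864/11 ≈ -10806.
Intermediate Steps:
S(W) = (6 + W)/(4 + W)
h(L, E) = 13/11 + E + L (h(L, E) = (L + E) + (6 + 7)/(4 + 7) = (E + L) + 13/11 = 13/11 + E + L)
h(-23, -6) + Y*34 = (13/11 - 6 - 23) - 317*34 = -306/11 - 10778 = -118864/11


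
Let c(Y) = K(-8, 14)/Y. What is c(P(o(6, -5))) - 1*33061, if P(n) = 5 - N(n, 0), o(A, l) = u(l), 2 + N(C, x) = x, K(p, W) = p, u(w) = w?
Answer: -231435/7 ≈ -33062.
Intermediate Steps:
N(C, x) = -2 + x
o(A, l) = l
P(n) = 7 (P(n) = 5 - (-2 + 0) = 5 - 1*(-2) = 5 + 2 = 7)
c(Y) = -8/Y
c(P(o(6, -5))) - 1*33061 = -8/7 - 1*33061 = -8*⅐ - 33061 = -8/7 - 33061 = -231435/7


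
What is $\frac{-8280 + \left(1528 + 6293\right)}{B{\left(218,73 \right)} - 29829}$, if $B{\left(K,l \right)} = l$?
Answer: $\frac{459}{29756} \approx 0.015425$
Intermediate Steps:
$\frac{-8280 + \left(1528 + 6293\right)}{B{\left(218,73 \right)} - 29829} = \frac{-8280 + \left(1528 + 6293\right)}{73 - 29829} = \frac{-8280 + 7821}{-29756} = \left(-459\right) \left(- \frac{1}{29756}\right) = \frac{459}{29756}$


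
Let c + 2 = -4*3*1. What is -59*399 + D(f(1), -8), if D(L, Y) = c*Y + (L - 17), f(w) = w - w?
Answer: -23446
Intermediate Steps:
c = -14 (c = -2 - 4*3*1 = -2 - 12*1 = -2 - 12 = -14)
f(w) = 0
D(L, Y) = -17 + L - 14*Y (D(L, Y) = -14*Y + (L - 17) = -14*Y + (-17 + L) = -17 + L - 14*Y)
-59*399 + D(f(1), -8) = -59*399 + (-17 + 0 - 14*(-8)) = -23541 + (-17 + 0 + 112) = -23541 + 95 = -23446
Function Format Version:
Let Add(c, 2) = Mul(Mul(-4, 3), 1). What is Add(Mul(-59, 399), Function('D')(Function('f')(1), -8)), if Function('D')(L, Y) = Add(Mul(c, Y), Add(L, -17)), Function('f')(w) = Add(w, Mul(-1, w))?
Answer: -23446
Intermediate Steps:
c = -14 (c = Add(-2, Mul(Mul(-4, 3), 1)) = Add(-2, Mul(-12, 1)) = Add(-2, -12) = -14)
Function('f')(w) = 0
Function('D')(L, Y) = Add(-17, L, Mul(-14, Y)) (Function('D')(L, Y) = Add(Mul(-14, Y), Add(L, -17)) = Add(Mul(-14, Y), Add(-17, L)) = Add(-17, L, Mul(-14, Y)))
Add(Mul(-59, 399), Function('D')(Function('f')(1), -8)) = Add(Mul(-59, 399), Add(-17, 0, Mul(-14, -8))) = Add(-23541, Add(-17, 0, 112)) = Add(-23541, 95) = -23446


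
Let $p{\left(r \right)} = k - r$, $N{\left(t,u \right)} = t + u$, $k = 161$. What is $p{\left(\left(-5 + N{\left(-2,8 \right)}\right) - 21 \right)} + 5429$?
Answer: $5610$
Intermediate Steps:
$p{\left(r \right)} = 161 - r$
$p{\left(\left(-5 + N{\left(-2,8 \right)}\right) - 21 \right)} + 5429 = \left(161 - \left(\left(-5 + \left(-2 + 8\right)\right) - 21\right)\right) + 5429 = \left(161 - \left(\left(-5 + 6\right) - 21\right)\right) + 5429 = \left(161 - \left(1 - 21\right)\right) + 5429 = \left(161 - -20\right) + 5429 = \left(161 + 20\right) + 5429 = 181 + 5429 = 5610$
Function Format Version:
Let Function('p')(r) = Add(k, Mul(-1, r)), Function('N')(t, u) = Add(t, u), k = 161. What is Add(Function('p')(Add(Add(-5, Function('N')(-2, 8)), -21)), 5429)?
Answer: 5610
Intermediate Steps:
Function('p')(r) = Add(161, Mul(-1, r))
Add(Function('p')(Add(Add(-5, Function('N')(-2, 8)), -21)), 5429) = Add(Add(161, Mul(-1, Add(Add(-5, Add(-2, 8)), -21))), 5429) = Add(Add(161, Mul(-1, Add(Add(-5, 6), -21))), 5429) = Add(Add(161, Mul(-1, Add(1, -21))), 5429) = Add(Add(161, Mul(-1, -20)), 5429) = Add(Add(161, 20), 5429) = Add(181, 5429) = 5610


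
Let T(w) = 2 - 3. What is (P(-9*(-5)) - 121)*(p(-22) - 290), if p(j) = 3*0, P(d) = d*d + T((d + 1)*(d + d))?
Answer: -551870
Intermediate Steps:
T(w) = -1
P(d) = -1 + d² (P(d) = d*d - 1 = d² - 1 = -1 + d²)
p(j) = 0
(P(-9*(-5)) - 121)*(p(-22) - 290) = ((-1 + (-9*(-5))²) - 121)*(0 - 290) = ((-1 + 45²) - 121)*(-290) = ((-1 + 2025) - 121)*(-290) = (2024 - 121)*(-290) = 1903*(-290) = -551870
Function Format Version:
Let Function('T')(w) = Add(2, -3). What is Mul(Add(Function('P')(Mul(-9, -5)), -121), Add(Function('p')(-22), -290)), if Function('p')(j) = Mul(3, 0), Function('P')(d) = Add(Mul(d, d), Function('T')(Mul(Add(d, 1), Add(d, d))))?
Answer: -551870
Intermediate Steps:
Function('T')(w) = -1
Function('P')(d) = Add(-1, Pow(d, 2)) (Function('P')(d) = Add(Mul(d, d), -1) = Add(Pow(d, 2), -1) = Add(-1, Pow(d, 2)))
Function('p')(j) = 0
Mul(Add(Function('P')(Mul(-9, -5)), -121), Add(Function('p')(-22), -290)) = Mul(Add(Add(-1, Pow(Mul(-9, -5), 2)), -121), Add(0, -290)) = Mul(Add(Add(-1, Pow(45, 2)), -121), -290) = Mul(Add(Add(-1, 2025), -121), -290) = Mul(Add(2024, -121), -290) = Mul(1903, -290) = -551870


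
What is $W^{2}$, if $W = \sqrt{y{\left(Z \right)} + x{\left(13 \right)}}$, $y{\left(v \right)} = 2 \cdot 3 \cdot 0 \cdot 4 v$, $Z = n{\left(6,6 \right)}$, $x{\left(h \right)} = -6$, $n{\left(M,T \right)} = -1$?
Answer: $-6$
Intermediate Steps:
$Z = -1$
$y{\left(v \right)} = 0$ ($y{\left(v \right)} = 6 \cdot 0 v = 6 \cdot 0 = 0$)
$W = i \sqrt{6}$ ($W = \sqrt{0 - 6} = \sqrt{-6} = i \sqrt{6} \approx 2.4495 i$)
$W^{2} = \left(i \sqrt{6}\right)^{2} = -6$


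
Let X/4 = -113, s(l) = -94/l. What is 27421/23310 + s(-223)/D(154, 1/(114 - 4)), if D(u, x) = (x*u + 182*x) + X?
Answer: 18858522292/16044028245 ≈ 1.1754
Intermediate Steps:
X = -452 (X = 4*(-113) = -452)
D(u, x) = -452 + 182*x + u*x (D(u, x) = (x*u + 182*x) - 452 = (u*x + 182*x) - 452 = (182*x + u*x) - 452 = -452 + 182*x + u*x)
27421/23310 + s(-223)/D(154, 1/(114 - 4)) = 27421/23310 + (-94/(-223))/(-452 + 182/(114 - 4) + 154/(114 - 4)) = 27421*(1/23310) + (-94*(-1/223))/(-452 + 182/110 + 154/110) = 27421/23310 + 94/(223*(-452 + 182*(1/110) + 154*(1/110))) = 27421/23310 + 94/(223*(-452 + 91/55 + 7/5)) = 27421/23310 + 94/(223*(-24692/55)) = 27421/23310 + (94/223)*(-55/24692) = 27421/23310 - 2585/2753158 = 18858522292/16044028245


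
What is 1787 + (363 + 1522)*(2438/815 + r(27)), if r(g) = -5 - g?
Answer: -8621753/163 ≈ -52894.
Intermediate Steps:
1787 + (363 + 1522)*(2438/815 + r(27)) = 1787 + (363 + 1522)*(2438/815 + (-5 - 1*27)) = 1787 + 1885*(2438*(1/815) + (-5 - 27)) = 1787 + 1885*(2438/815 - 32) = 1787 + 1885*(-23642/815) = 1787 - 8913034/163 = -8621753/163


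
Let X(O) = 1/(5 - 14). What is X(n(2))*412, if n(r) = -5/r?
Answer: -412/9 ≈ -45.778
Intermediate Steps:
X(O) = -⅑ (X(O) = 1/(-9) = -⅑)
X(n(2))*412 = -⅑*412 = -412/9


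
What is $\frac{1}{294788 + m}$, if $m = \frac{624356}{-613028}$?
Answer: $\frac{153257}{45178168427} \approx 3.3923 \cdot 10^{-6}$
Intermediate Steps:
$m = - \frac{156089}{153257}$ ($m = 624356 \left(- \frac{1}{613028}\right) = - \frac{156089}{153257} \approx -1.0185$)
$\frac{1}{294788 + m} = \frac{1}{294788 - \frac{156089}{153257}} = \frac{1}{\frac{45178168427}{153257}} = \frac{153257}{45178168427}$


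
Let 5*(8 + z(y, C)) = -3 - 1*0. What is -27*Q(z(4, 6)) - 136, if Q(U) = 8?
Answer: -352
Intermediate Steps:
z(y, C) = -43/5 (z(y, C) = -8 + (-3 - 1*0)/5 = -8 + (-3 + 0)/5 = -8 + (⅕)*(-3) = -8 - ⅗ = -43/5)
-27*Q(z(4, 6)) - 136 = -27*8 - 136 = -216 - 136 = -352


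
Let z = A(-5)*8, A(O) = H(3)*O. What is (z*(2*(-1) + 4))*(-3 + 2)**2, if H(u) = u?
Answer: -240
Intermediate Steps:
A(O) = 3*O
z = -120 (z = (3*(-5))*8 = -15*8 = -120)
(z*(2*(-1) + 4))*(-3 + 2)**2 = (-120*(2*(-1) + 4))*(-3 + 2)**2 = -120*(-2 + 4)*(-1)**2 = -120*2*1 = -240*1 = -240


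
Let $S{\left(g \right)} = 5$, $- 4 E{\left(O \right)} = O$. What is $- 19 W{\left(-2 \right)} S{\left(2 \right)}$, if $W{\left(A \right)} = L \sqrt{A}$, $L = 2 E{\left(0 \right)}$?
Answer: $0$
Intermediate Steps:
$E{\left(O \right)} = - \frac{O}{4}$
$L = 0$ ($L = 2 \left(\left(- \frac{1}{4}\right) 0\right) = 2 \cdot 0 = 0$)
$W{\left(A \right)} = 0$ ($W{\left(A \right)} = 0 \sqrt{A} = 0$)
$- 19 W{\left(-2 \right)} S{\left(2 \right)} = \left(-19\right) 0 \cdot 5 = 0 \cdot 5 = 0$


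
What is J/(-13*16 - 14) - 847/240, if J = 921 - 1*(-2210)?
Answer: -52193/2960 ≈ -17.633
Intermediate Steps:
J = 3131 (J = 921 + 2210 = 3131)
J/(-13*16 - 14) - 847/240 = 3131/(-13*16 - 14) - 847/240 = 3131/(-208 - 14) - 847*1/240 = 3131/(-222) - 847/240 = 3131*(-1/222) - 847/240 = -3131/222 - 847/240 = -52193/2960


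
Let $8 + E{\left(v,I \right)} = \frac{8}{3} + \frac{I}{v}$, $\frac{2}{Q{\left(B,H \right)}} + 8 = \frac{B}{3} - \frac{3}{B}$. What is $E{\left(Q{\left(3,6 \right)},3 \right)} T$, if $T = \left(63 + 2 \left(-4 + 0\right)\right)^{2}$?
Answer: $- \frac{157300}{3} \approx -52433.0$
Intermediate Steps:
$Q{\left(B,H \right)} = \frac{2}{-8 - \frac{3}{B} + \frac{B}{3}}$ ($Q{\left(B,H \right)} = \frac{2}{-8 + \left(\frac{B}{3} - \frac{3}{B}\right)} = \frac{2}{-8 + \left(- \frac{3}{B} + \frac{B}{3}\right)} = \frac{2}{-8 - \frac{3}{B} + \frac{B}{3}}$)
$T = 3025$ ($T = \left(63 + 2 \left(-4\right)\right)^{2} = \left(63 - 8\right)^{2} = 55^{2} = 3025$)
$E{\left(v,I \right)} = - \frac{16}{3} + \frac{I}{v}$ ($E{\left(v,I \right)} = -8 + \left(\frac{8}{3} + \frac{I}{v}\right) = - \frac{16}{3} + \frac{I}{v}$)
$E{\left(Q{\left(3,6 \right)},3 \right)} T = \left(- \frac{16}{3} + \frac{3}{6 \cdot 3 \frac{1}{-9 + 3^{2} - 72}}\right) 3025 = \left(- \frac{16}{3} + \frac{3}{6 \cdot 3 \frac{1}{-9 + 9 - 72}}\right) 3025 = \left(- \frac{16}{3} + \frac{3}{6 \cdot 3 \frac{1}{-72}}\right) 3025 = \left(- \frac{16}{3} + \frac{3}{6 \cdot 3 \left(- \frac{1}{72}\right)}\right) 3025 = \left(- \frac{16}{3} + \frac{3}{- \frac{1}{4}}\right) 3025 = \left(- \frac{16}{3} + 3 \left(-4\right)\right) 3025 = \left(- \frac{16}{3} - 12\right) 3025 = \left(- \frac{52}{3}\right) 3025 = - \frac{157300}{3}$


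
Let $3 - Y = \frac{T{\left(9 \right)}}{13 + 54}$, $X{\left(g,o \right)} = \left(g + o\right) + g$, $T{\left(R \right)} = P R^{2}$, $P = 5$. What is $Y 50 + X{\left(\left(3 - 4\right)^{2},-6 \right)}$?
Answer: $- \frac{10468}{67} \approx -156.24$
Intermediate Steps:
$T{\left(R \right)} = 5 R^{2}$
$X{\left(g,o \right)} = o + 2 g$
$Y = - \frac{204}{67}$ ($Y = 3 - \frac{5 \cdot 9^{2}}{13 + 54} = 3 - \frac{5 \cdot 81}{67} = 3 - 405 \cdot \frac{1}{67} = 3 - \frac{405}{67} = - \frac{204}{67} \approx -3.0448$)
$Y 50 + X{\left(\left(3 - 4\right)^{2},-6 \right)} = \left(- \frac{204}{67}\right) 50 - \left(6 - 2 \left(3 - 4\right)^{2}\right) = - \frac{10200}{67} - \left(6 - 2 \left(-1\right)^{2}\right) = - \frac{10200}{67} + \left(-6 + 2 \cdot 1\right) = - \frac{10200}{67} + \left(-6 + 2\right) = - \frac{10200}{67} - 4 = - \frac{10468}{67}$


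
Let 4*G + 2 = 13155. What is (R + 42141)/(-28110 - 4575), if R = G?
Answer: -181717/130740 ≈ -1.3899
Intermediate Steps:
G = 13153/4 (G = -1/2 + (1/4)*13155 = -1/2 + 13155/4 = 13153/4 ≈ 3288.3)
R = 13153/4 ≈ 3288.3
(R + 42141)/(-28110 - 4575) = (13153/4 + 42141)/(-28110 - 4575) = (181717/4)/(-32685) = (181717/4)*(-1/32685) = -181717/130740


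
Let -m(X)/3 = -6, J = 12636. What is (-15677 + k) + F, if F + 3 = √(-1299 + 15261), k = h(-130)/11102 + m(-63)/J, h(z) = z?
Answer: -4700145803/299754 + √13962 ≈ -15562.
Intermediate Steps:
m(X) = 18 (m(X) = -3*(-6) = 18)
k = -3083/299754 (k = -130/11102 + 18/12636 = -130*1/11102 + 18*(1/12636) = -5/427 + 1/702 = -3083/299754 ≈ -0.010285)
F = -3 + √13962 (F = -3 + √(-1299 + 15261) = -3 + √13962 ≈ 115.16)
(-15677 + k) + F = (-15677 - 3083/299754) + (-3 + √13962) = -4699246541/299754 + (-3 + √13962) = -4700145803/299754 + √13962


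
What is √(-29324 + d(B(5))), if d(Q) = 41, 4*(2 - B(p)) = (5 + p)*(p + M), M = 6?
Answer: I*√29283 ≈ 171.12*I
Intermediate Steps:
B(p) = 2 - (5 + p)*(6 + p)/4 (B(p) = 2 - (5 + p)*(p + 6)/4 = 2 - (5 + p)*(6 + p)/4)
√(-29324 + d(B(5))) = √(-29324 + 41) = √(-29283) = I*√29283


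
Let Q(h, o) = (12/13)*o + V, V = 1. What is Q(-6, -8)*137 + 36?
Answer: -10903/13 ≈ -838.69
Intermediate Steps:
Q(h, o) = 1 + 12*o/13 (Q(h, o) = (12/13)*o + 1 = (12*(1/13))*o + 1 = 12*o/13 + 1 = 1 + 12*o/13)
Q(-6, -8)*137 + 36 = (1 + (12/13)*(-8))*137 + 36 = (1 - 96/13)*137 + 36 = -83/13*137 + 36 = -11371/13 + 36 = -10903/13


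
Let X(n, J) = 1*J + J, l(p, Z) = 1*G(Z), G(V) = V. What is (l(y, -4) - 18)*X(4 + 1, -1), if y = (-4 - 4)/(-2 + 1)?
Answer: 44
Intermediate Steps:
y = 8 (y = -8/(-1) = -8*(-1) = 8)
l(p, Z) = Z (l(p, Z) = 1*Z = Z)
X(n, J) = 2*J (X(n, J) = J + J = 2*J)
(l(y, -4) - 18)*X(4 + 1, -1) = (-4 - 18)*(2*(-1)) = -22*(-2) = 44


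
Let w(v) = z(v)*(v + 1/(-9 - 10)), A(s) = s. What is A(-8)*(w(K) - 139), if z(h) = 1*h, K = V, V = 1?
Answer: 20984/19 ≈ 1104.4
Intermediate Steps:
K = 1
z(h) = h
w(v) = v*(-1/19 + v) (w(v) = v*(v + 1/(-9 - 10)) = v*(v + 1/(-19)) = v*(v - 1/19) = v*(-1/19 + v))
A(-8)*(w(K) - 139) = -8*(1*(-1/19 + 1) - 139) = -8*(1*(18/19) - 139) = -8*(18/19 - 139) = -8*(-2623/19) = 20984/19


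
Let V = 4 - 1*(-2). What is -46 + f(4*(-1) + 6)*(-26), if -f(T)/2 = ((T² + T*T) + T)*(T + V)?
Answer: 4114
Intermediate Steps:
V = 6 (V = 4 + 2 = 6)
f(T) = -2*(6 + T)*(T + 2*T²) (f(T) = -2*((T² + T*T) + T)*(T + 6) = -2*((T² + T²) + T)*(6 + T) = -2*(2*T² + T)*(6 + T) = -2*(T + 2*T²)*(6 + T) = -2*(6 + T)*(T + 2*T²))
-46 + f(4*(-1) + 6)*(-26) = -46 - 2*(4*(-1) + 6)*(6 + 2*(4*(-1) + 6)² + 13*(4*(-1) + 6))*(-26) = -46 - 2*(-4 + 6)*(6 + 2*(-4 + 6)² + 13*(-4 + 6))*(-26) = -46 - 2*2*(6 + 2*2² + 13*2)*(-26) = -46 - 2*2*(6 + 2*4 + 26)*(-26) = -46 - 2*2*(6 + 8 + 26)*(-26) = -46 - 2*2*40*(-26) = -46 - 160*(-26) = -46 + 4160 = 4114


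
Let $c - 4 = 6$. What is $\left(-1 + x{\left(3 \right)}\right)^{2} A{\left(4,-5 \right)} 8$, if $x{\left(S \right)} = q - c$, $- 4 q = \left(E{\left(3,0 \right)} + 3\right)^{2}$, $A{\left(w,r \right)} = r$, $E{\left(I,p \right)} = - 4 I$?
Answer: $- \frac{78125}{2} \approx -39063.0$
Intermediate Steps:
$c = 10$ ($c = 4 + 6 = 10$)
$q = - \frac{81}{4}$ ($q = - \frac{\left(\left(-4\right) 3 + 3\right)^{2}}{4} = - \frac{\left(-12 + 3\right)^{2}}{4} = - \frac{\left(-9\right)^{2}}{4} = \left(- \frac{1}{4}\right) 81 = - \frac{81}{4} \approx -20.25$)
$x{\left(S \right)} = - \frac{121}{4}$ ($x{\left(S \right)} = - \frac{81}{4} - 10 = - \frac{121}{4}$)
$\left(-1 + x{\left(3 \right)}\right)^{2} A{\left(4,-5 \right)} 8 = \left(-1 - \frac{121}{4}\right)^{2} \left(-5\right) 8 = \left(- \frac{125}{4}\right)^{2} \left(-5\right) 8 = \frac{15625}{16} \left(-5\right) 8 = \left(- \frac{78125}{16}\right) 8 = - \frac{78125}{2}$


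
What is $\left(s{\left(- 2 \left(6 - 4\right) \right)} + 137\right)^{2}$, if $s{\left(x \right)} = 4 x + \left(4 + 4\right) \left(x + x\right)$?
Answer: $3249$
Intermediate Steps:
$s{\left(x \right)} = 20 x$ ($s{\left(x \right)} = 4 x + 8 \cdot 2 x = 4 x + 16 x = 20 x$)
$\left(s{\left(- 2 \left(6 - 4\right) \right)} + 137\right)^{2} = \left(20 \left(- 2 \left(6 - 4\right)\right) + 137\right)^{2} = \left(20 \left(\left(-2\right) 2\right) + 137\right)^{2} = \left(20 \left(-4\right) + 137\right)^{2} = \left(-80 + 137\right)^{2} = 57^{2} = 3249$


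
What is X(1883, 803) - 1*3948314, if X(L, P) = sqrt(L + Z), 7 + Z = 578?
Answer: -3948314 + sqrt(2454) ≈ -3.9483e+6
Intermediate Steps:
Z = 571 (Z = -7 + 578 = 571)
X(L, P) = sqrt(571 + L) (X(L, P) = sqrt(L + 571) = sqrt(571 + L))
X(1883, 803) - 1*3948314 = sqrt(571 + 1883) - 1*3948314 = sqrt(2454) - 3948314 = -3948314 + sqrt(2454)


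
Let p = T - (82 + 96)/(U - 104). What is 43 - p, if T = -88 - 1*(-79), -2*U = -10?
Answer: 4970/99 ≈ 50.202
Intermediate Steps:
U = 5 (U = -½*(-10) = 5)
T = -9 (T = -88 + 79 = -9)
p = -713/99 (p = -9 - (82 + 96)/(5 - 104) = -9 - 178/(-99) = -9 - 178*(-1)/99 = -9 - 1*(-178/99) = -9 + 178/99 = -713/99 ≈ -7.2020)
43 - p = 43 - 1*(-713/99) = 43 + 713/99 = 4970/99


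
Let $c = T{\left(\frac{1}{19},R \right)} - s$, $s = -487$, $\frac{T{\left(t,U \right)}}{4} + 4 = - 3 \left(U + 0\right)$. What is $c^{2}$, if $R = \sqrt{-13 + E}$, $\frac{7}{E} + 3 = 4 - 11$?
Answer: $\frac{1099341}{5} - \frac{5652 i \sqrt{1370}}{5} \approx 2.1987 \cdot 10^{5} - 41840.0 i$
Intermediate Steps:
$E = - \frac{7}{10}$ ($E = \frac{7}{-3 + \left(4 - 11\right)} = \frac{7}{-3 - 7} = \frac{7}{-10} = 7 \left(- \frac{1}{10}\right) = - \frac{7}{10} \approx -0.7$)
$R = \frac{i \sqrt{1370}}{10}$ ($R = \sqrt{-13 - \frac{7}{10}} = \sqrt{- \frac{137}{10}} = \frac{i \sqrt{1370}}{10} \approx 3.7014 i$)
$T{\left(t,U \right)} = -16 - 12 U$ ($T{\left(t,U \right)} = -16 + 4 \left(- 3 \left(U + 0\right)\right) = -16 + 4 \left(- 3 U\right) = -16 - 12 U$)
$c = 471 - \frac{6 i \sqrt{1370}}{5}$ ($c = \left(-16 - 12 \frac{i \sqrt{1370}}{10}\right) - -487 = \left(-16 - \frac{6 i \sqrt{1370}}{5}\right) + 487 = 471 - \frac{6 i \sqrt{1370}}{5} \approx 471.0 - 44.416 i$)
$c^{2} = \left(471 - \frac{6 i \sqrt{1370}}{5}\right)^{2}$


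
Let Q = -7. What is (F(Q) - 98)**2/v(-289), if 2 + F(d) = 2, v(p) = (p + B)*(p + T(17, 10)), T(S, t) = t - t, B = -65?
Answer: 4802/51153 ≈ 0.093875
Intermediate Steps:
T(S, t) = 0
v(p) = p*(-65 + p) (v(p) = (p - 65)*(p + 0) = (-65 + p)*p = p*(-65 + p))
F(d) = 0 (F(d) = -2 + 2 = 0)
(F(Q) - 98)**2/v(-289) = (0 - 98)**2/((-289*(-65 - 289))) = (-98)**2/((-289*(-354))) = 9604/102306 = 9604*(1/102306) = 4802/51153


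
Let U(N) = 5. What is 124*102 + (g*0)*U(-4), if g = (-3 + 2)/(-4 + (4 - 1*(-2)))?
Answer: 12648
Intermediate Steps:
g = -½ (g = -1/(-4 + (4 + 2)) = -1/(-4 + 6) = -1/2 = -1*½ = -½ ≈ -0.50000)
124*102 + (g*0)*U(-4) = 124*102 - ½*0*5 = 12648 + 0*5 = 12648 + 0 = 12648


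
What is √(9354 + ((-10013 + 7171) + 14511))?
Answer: √21023 ≈ 144.99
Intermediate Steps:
√(9354 + ((-10013 + 7171) + 14511)) = √(9354 + (-2842 + 14511)) = √(9354 + 11669) = √21023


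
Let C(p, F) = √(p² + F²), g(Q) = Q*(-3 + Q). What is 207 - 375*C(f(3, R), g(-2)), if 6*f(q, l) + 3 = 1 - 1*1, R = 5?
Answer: 207 - 375*√401/2 ≈ -3547.7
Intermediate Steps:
f(q, l) = -½ (f(q, l) = -½ + (1 - 1*1)/6 = -½ + (1 - 1)/6 = -½ + (⅙)*0 = -½ + 0 = -½)
C(p, F) = √(F² + p²)
207 - 375*C(f(3, R), g(-2)) = 207 - 375*√((-2*(-3 - 2))² + (-½)²) = 207 - 375*√((-2*(-5))² + ¼) = 207 - 375*√(10² + ¼) = 207 - 375*√(100 + ¼) = 207 - 375*√401/2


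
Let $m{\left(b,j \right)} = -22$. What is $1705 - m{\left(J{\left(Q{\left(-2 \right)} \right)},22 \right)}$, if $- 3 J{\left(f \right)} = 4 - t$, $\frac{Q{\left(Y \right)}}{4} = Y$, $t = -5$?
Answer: $1727$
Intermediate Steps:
$Q{\left(Y \right)} = 4 Y$
$J{\left(f \right)} = -3$ ($J{\left(f \right)} = - \frac{4 - -5}{3} = - \frac{4 + 5}{3} = \left(- \frac{1}{3}\right) 9 = -3$)
$1705 - m{\left(J{\left(Q{\left(-2 \right)} \right)},22 \right)} = 1705 - -22 = 1705 + 22 = 1727$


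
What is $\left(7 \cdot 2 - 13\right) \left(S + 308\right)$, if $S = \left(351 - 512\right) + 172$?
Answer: $319$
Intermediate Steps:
$S = 11$ ($S = -161 + 172 = 11$)
$\left(7 \cdot 2 - 13\right) \left(S + 308\right) = \left(7 \cdot 2 - 13\right) \left(11 + 308\right) = \left(14 - 13\right) 319 = 1 \cdot 319 = 319$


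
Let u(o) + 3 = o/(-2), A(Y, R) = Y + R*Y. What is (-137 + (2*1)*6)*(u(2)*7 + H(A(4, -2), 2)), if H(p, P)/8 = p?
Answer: 7500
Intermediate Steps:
H(p, P) = 8*p
u(o) = -3 - o/2 (u(o) = -3 + o/(-2) = -3 + o*(-1/2) = -3 - o/2)
(-137 + (2*1)*6)*(u(2)*7 + H(A(4, -2), 2)) = (-137 + (2*1)*6)*((-3 - 1/2*2)*7 + 8*(4*(1 - 2))) = (-137 + 2*6)*((-3 - 1)*7 + 8*(4*(-1))) = (-137 + 12)*(-4*7 + 8*(-4)) = -125*(-28 - 32) = -125*(-60) = 7500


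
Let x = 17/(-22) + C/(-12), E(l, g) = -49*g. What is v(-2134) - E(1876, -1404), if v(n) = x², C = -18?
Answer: -8324252/121 ≈ -68796.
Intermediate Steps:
x = 8/11 (x = 17/(-22) - 18/(-12) = 17*(-1/22) - 18*(-1/12) = -17/22 + 3/2 = 8/11 ≈ 0.72727)
v(n) = 64/121 (v(n) = (8/11)² = 64/121)
v(-2134) - E(1876, -1404) = 64/121 - (-49)*(-1404) = 64/121 - 1*68796 = 64/121 - 68796 = -8324252/121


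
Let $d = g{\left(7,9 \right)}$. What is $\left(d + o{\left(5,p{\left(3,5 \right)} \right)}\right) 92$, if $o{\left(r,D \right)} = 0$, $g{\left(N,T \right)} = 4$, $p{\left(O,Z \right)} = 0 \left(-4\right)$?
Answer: $368$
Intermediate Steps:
$p{\left(O,Z \right)} = 0$
$d = 4$
$\left(d + o{\left(5,p{\left(3,5 \right)} \right)}\right) 92 = \left(4 + 0\right) 92 = 4 \cdot 92 = 368$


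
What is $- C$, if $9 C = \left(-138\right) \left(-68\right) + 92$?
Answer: $- \frac{9476}{9} \approx -1052.9$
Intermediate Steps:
$C = \frac{9476}{9}$ ($C = \frac{\left(-138\right) \left(-68\right) + 92}{9} = \frac{9384 + 92}{9} = \frac{1}{9} \cdot 9476 = \frac{9476}{9} \approx 1052.9$)
$- C = \left(-1\right) \frac{9476}{9} = - \frac{9476}{9}$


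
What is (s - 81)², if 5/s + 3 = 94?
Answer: 54257956/8281 ≈ 6552.1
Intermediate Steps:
s = 5/91 (s = 5/(-3 + 94) = 5/91 ≈ 0.054945)
(s - 81)² = (5/91 - 81)² = (-7366/91)² = 54257956/8281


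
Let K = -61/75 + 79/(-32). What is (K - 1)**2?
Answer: 105616729/5760000 ≈ 18.336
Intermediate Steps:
K = -7877/2400 (K = -61*1/75 + 79*(-1/32) = -61/75 - 79/32 = -7877/2400 ≈ -3.2821)
(K - 1)**2 = (-7877/2400 - 1)**2 = (-10277/2400)**2 = 105616729/5760000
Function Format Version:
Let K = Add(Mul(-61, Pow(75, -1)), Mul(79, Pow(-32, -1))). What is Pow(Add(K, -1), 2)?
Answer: Rational(105616729, 5760000) ≈ 18.336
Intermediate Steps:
K = Rational(-7877, 2400) (K = Add(Mul(-61, Rational(1, 75)), Mul(79, Rational(-1, 32))) = Add(Rational(-61, 75), Rational(-79, 32)) = Rational(-7877, 2400) ≈ -3.2821)
Pow(Add(K, -1), 2) = Pow(Add(Rational(-7877, 2400), -1), 2) = Pow(Rational(-10277, 2400), 2) = Rational(105616729, 5760000)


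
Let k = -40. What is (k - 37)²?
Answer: 5929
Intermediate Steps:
(k - 37)² = (-40 - 37)² = (-77)² = 5929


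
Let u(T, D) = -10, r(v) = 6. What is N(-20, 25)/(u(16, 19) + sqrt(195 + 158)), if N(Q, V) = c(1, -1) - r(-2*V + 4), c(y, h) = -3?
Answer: -90/253 - 9*sqrt(353)/253 ≈ -1.0241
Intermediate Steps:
N(Q, V) = -9 (N(Q, V) = -3 - 1*6 = -3 - 6 = -9)
N(-20, 25)/(u(16, 19) + sqrt(195 + 158)) = -9/(-10 + sqrt(195 + 158)) = -9/(-10 + sqrt(353))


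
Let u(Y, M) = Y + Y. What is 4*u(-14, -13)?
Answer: -112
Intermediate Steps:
u(Y, M) = 2*Y
4*u(-14, -13) = 4*(2*(-14)) = 4*(-28) = -112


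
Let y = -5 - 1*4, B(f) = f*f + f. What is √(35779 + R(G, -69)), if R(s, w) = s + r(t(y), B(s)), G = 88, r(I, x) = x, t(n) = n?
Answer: √43699 ≈ 209.04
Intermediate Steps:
B(f) = f + f² (B(f) = f² + f = f + f²)
y = -9 (y = -5 - 4 = -9)
R(s, w) = s + s*(1 + s)
√(35779 + R(G, -69)) = √(35779 + 88*(2 + 88)) = √(35779 + 88*90) = √(35779 + 7920) = √43699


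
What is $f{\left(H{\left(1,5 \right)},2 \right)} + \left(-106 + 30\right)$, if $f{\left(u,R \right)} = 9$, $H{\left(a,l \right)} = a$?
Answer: $-67$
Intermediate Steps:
$f{\left(H{\left(1,5 \right)},2 \right)} + \left(-106 + 30\right) = 9 + \left(-106 + 30\right) = 9 - 76 = -67$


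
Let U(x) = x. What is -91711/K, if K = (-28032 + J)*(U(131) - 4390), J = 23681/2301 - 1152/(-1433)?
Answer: -302401706763/393507123659029 ≈ -0.00076848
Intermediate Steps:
J = 36585625/3297333 (J = 23681*(1/2301) - 1152*(-1/1433) = 23681/2301 + 1152/1433 = 36585625/3297333 ≈ 11.096)
K = 393507123659029/3297333 (K = (-28032 + 36585625/3297333)*(131 - 4390) = -92394253031/3297333*(-4259) = 393507123659029/3297333 ≈ 1.1934e+8)
-91711/K = -91711/393507123659029/3297333 = -91711*3297333/393507123659029 = -302401706763/393507123659029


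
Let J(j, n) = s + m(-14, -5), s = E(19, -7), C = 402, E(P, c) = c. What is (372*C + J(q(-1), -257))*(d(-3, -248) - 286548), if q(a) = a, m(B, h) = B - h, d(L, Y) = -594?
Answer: -42935768976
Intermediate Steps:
s = -7
J(j, n) = -16 (J(j, n) = -7 + (-14 - 1*(-5)) = -7 + (-14 + 5) = -7 - 9 = -16)
(372*C + J(q(-1), -257))*(d(-3, -248) - 286548) = (372*402 - 16)*(-594 - 286548) = (149544 - 16)*(-287142) = 149528*(-287142) = -42935768976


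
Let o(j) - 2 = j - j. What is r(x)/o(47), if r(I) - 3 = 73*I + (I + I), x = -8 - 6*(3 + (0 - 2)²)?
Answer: -3747/2 ≈ -1873.5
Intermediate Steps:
o(j) = 2 (o(j) = 2 + (j - j) = 2 + 0 = 2)
x = -50 (x = -8 - 6*(3 + (-2)²) = -8 - 6*(3 + 4) = -8 - 6*7 = -8 - 42 = -50)
r(I) = 3 + 75*I (r(I) = 3 + (73*I + (I + I)) = 3 + (73*I + 2*I) = 3 + 75*I)
r(x)/o(47) = (3 + 75*(-50))/2 = (3 - 3750)*(½) = -3747*½ = -3747/2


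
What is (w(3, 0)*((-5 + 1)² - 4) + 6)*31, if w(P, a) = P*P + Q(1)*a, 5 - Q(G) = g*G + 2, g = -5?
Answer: 3534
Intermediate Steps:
Q(G) = 3 + 5*G (Q(G) = 5 - (-5*G + 2) = 5 - (2 - 5*G) = 5 + (-2 + 5*G) = 3 + 5*G)
w(P, a) = P² + 8*a (w(P, a) = P*P + (3 + 5*1)*a = P² + (3 + 5)*a = P² + 8*a)
(w(3, 0)*((-5 + 1)² - 4) + 6)*31 = ((3² + 8*0)*((-5 + 1)² - 4) + 6)*31 = ((9 + 0)*((-4)² - 4) + 6)*31 = (9*(16 - 4) + 6)*31 = (9*12 + 6)*31 = (108 + 6)*31 = 114*31 = 3534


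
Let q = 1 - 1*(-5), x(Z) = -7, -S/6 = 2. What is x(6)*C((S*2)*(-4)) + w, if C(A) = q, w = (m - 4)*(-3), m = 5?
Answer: -45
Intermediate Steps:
S = -12 (S = -6*2 = -12)
q = 6 (q = 1 + 5 = 6)
w = -3 (w = (5 - 4)*(-3) = 1*(-3) = -3)
C(A) = 6
x(6)*C((S*2)*(-4)) + w = -7*6 - 3 = -42 - 3 = -45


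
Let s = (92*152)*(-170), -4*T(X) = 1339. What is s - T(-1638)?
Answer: -9507781/4 ≈ -2.3769e+6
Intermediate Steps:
T(X) = -1339/4 (T(X) = -¼*1339 = -1339/4)
s = -2377280 (s = 13984*(-170) = -2377280)
s - T(-1638) = -2377280 - 1*(-1339/4) = -2377280 + 1339/4 = -9507781/4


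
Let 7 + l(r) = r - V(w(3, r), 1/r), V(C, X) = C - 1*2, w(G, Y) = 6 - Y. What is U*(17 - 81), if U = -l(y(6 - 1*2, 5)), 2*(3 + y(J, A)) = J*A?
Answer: 192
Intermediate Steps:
V(C, X) = -2 + C (V(C, X) = C - 2 = -2 + C)
y(J, A) = -3 + A*J/2 (y(J, A) = -3 + (J*A)/2 = -3 + (A*J)/2 = -3 + A*J/2)
l(r) = -11 + 2*r (l(r) = -7 + (r - (-2 + (6 - r))) = -7 + (r - (4 - r)) = -7 + (r + (-4 + r)) = -7 + (-4 + 2*r) = -11 + 2*r)
U = -3 (U = -(-11 + 2*(-3 + (½)*5*(6 - 1*2))) = -(-11 + 2*(-3 + (½)*5*(6 - 2))) = -(-11 + 2*(-3 + (½)*5*4)) = -(-11 + 2*(-3 + 10)) = -(-11 + 2*7) = -(-11 + 14) = -1*3 = -3)
U*(17 - 81) = -3*(17 - 81) = -3*(-64) = 192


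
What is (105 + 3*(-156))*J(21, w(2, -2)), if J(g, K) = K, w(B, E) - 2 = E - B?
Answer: 726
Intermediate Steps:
w(B, E) = 2 + E - B (w(B, E) = 2 + (E - B) = 2 + E - B)
(105 + 3*(-156))*J(21, w(2, -2)) = (105 + 3*(-156))*(2 - 2 - 1*2) = (105 - 468)*(2 - 2 - 2) = -363*(-2) = 726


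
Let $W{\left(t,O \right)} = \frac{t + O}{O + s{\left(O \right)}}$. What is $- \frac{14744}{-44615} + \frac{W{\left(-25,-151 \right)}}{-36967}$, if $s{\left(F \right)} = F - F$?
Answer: $\frac{82293406408}{249041688455} \approx 0.33044$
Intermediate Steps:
$s{\left(F \right)} = 0$
$W{\left(t,O \right)} = \frac{O + t}{O}$ ($W{\left(t,O \right)} = \frac{t + O}{O + 0} = \frac{O + t}{O}$)
$- \frac{14744}{-44615} + \frac{W{\left(-25,-151 \right)}}{-36967} = - \frac{14744}{-44615} + \frac{\frac{1}{-151} \left(-151 - 25\right)}{-36967} = \left(-14744\right) \left(- \frac{1}{44615}\right) + \left(- \frac{1}{151}\right) \left(-176\right) \left(- \frac{1}{36967}\right) = \frac{14744}{44615} + \frac{176}{151} \left(- \frac{1}{36967}\right) = \frac{14744}{44615} - \frac{176}{5582017} = \frac{82293406408}{249041688455}$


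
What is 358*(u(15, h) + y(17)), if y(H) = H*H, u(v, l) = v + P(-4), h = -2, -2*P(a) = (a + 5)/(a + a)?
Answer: 870835/8 ≈ 1.0885e+5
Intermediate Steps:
P(a) = -(5 + a)/(4*a) (P(a) = -(a + 5)/(2*(a + a)) = -(5 + a)/(2*(2*a)) = -(5 + a)*1/(2*a)/2 = -(5 + a)/(4*a))
u(v, l) = 1/16 + v (u(v, l) = v + (¼)*(-5 - 1*(-4))/(-4) = v + (¼)*(-¼)*(-5 + 4) = v + (¼)*(-¼)*(-1) = v + 1/16 = 1/16 + v)
y(H) = H²
358*(u(15, h) + y(17)) = 358*((1/16 + 15) + 17²) = 358*(241/16 + 289) = 358*(4865/16) = 870835/8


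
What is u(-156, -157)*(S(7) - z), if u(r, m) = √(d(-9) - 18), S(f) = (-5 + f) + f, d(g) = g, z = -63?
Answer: 216*I*√3 ≈ 374.12*I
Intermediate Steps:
S(f) = -5 + 2*f
u(r, m) = 3*I*√3 (u(r, m) = √(-9 - 18) = √(-27) = 3*I*√3)
u(-156, -157)*(S(7) - z) = (3*I*√3)*((-5 + 2*7) - 1*(-63)) = (3*I*√3)*((-5 + 14) + 63) = (3*I*√3)*(9 + 63) = (3*I*√3)*72 = 216*I*√3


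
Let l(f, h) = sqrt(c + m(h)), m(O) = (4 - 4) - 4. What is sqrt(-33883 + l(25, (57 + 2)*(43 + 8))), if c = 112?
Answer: sqrt(-33883 + 6*sqrt(3)) ≈ 184.05*I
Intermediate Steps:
m(O) = -4 (m(O) = 0 - 4 = -4)
l(f, h) = 6*sqrt(3) (l(f, h) = sqrt(112 - 4) = sqrt(108) = 6*sqrt(3))
sqrt(-33883 + l(25, (57 + 2)*(43 + 8))) = sqrt(-33883 + 6*sqrt(3))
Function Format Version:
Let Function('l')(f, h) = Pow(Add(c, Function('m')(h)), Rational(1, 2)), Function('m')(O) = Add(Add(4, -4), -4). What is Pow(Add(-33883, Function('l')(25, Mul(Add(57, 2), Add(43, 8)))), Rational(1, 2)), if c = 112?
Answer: Pow(Add(-33883, Mul(6, Pow(3, Rational(1, 2)))), Rational(1, 2)) ≈ Mul(184.05, I)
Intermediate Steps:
Function('m')(O) = -4 (Function('m')(O) = Add(0, -4) = -4)
Function('l')(f, h) = Mul(6, Pow(3, Rational(1, 2))) (Function('l')(f, h) = Pow(Add(112, -4), Rational(1, 2)) = Pow(108, Rational(1, 2)) = Mul(6, Pow(3, Rational(1, 2))))
Pow(Add(-33883, Function('l')(25, Mul(Add(57, 2), Add(43, 8)))), Rational(1, 2)) = Pow(Add(-33883, Mul(6, Pow(3, Rational(1, 2)))), Rational(1, 2))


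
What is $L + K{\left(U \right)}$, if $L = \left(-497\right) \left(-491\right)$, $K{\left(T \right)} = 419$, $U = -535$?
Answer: $244446$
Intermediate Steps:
$L = 244027$
$L + K{\left(U \right)} = 244027 + 419 = 244446$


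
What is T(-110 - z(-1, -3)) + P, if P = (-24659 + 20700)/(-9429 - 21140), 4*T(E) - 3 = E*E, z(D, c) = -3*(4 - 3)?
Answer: 87523006/30569 ≈ 2863.1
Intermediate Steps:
z(D, c) = -3 (z(D, c) = -3*1 = -3)
T(E) = ¾ + E²/4 (T(E) = ¾ + (E*E)/4 = ¾ + E²/4)
P = 3959/30569 (P = -3959/(-30569) = -3959*(-1/30569) = 3959/30569 ≈ 0.12951)
T(-110 - z(-1, -3)) + P = (¾ + (-110 - 1*(-3))²/4) + 3959/30569 = (¾ + (-110 + 3)²/4) + 3959/30569 = (¾ + (¼)*(-107)²) + 3959/30569 = (¾ + (¼)*11449) + 3959/30569 = (¾ + 11449/4) + 3959/30569 = 2863 + 3959/30569 = 87523006/30569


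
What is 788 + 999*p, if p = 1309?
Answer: 1308479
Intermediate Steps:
788 + 999*p = 788 + 999*1309 = 788 + 1307691 = 1308479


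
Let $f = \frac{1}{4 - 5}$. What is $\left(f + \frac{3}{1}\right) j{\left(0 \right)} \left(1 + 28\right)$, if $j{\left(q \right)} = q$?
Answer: $0$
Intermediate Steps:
$f = -1$ ($f = \frac{1}{-1} = -1$)
$\left(f + \frac{3}{1}\right) j{\left(0 \right)} \left(1 + 28\right) = \left(-1 + \frac{3}{1}\right) 0 \left(1 + 28\right) = \left(-1 + 3 \cdot 1\right) 0 \cdot 29 = \left(-1 + 3\right) 0 \cdot 29 = 2 \cdot 0 \cdot 29 = 0 \cdot 29 = 0$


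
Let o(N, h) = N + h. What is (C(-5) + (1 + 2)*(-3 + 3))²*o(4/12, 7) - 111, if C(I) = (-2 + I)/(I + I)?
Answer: -16111/150 ≈ -107.41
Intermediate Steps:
C(I) = (-2 + I)/(2*I) (C(I) = (-2 + I)/((2*I)) = (-2 + I)*(1/(2*I)) = (-2 + I)/(2*I))
(C(-5) + (1 + 2)*(-3 + 3))²*o(4/12, 7) - 111 = ((½)*(-2 - 5)/(-5) + (1 + 2)*(-3 + 3))²*(4/12 + 7) - 111 = ((½)*(-⅕)*(-7) + 3*0)²*(4*(1/12) + 7) - 111 = (7/10 + 0)²*(⅓ + 7) - 111 = (7/10)²*(22/3) - 111 = (49/100)*(22/3) - 111 = 539/150 - 111 = -16111/150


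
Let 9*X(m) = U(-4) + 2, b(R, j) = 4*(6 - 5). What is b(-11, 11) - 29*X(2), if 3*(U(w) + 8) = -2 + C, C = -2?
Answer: 746/27 ≈ 27.630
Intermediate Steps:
U(w) = -28/3 (U(w) = -8 + (-2 - 2)/3 = -8 + (⅓)*(-4) = -8 - 4/3 = -28/3)
b(R, j) = 4 (b(R, j) = 4*1 = 4)
X(m) = -22/27 (X(m) = (-28/3 + 2)/9 = (⅑)*(-22/3) = -22/27)
b(-11, 11) - 29*X(2) = 4 - 29*(-22/27) = 4 + 638/27 = 746/27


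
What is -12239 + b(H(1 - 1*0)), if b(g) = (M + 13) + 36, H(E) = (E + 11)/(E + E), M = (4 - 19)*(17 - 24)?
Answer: -12085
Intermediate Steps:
M = 105 (M = -15*(-7) = 105)
H(E) = (11 + E)/(2*E) (H(E) = (11 + E)/((2*E)) = (11 + E)*(1/(2*E)) = (11 + E)/(2*E))
b(g) = 154 (b(g) = (105 + 13) + 36 = 118 + 36 = 154)
-12239 + b(H(1 - 1*0)) = -12239 + 154 = -12085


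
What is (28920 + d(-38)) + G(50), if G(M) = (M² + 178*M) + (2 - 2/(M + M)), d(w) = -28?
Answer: 2014699/50 ≈ 40294.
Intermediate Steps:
G(M) = 2 + M² - 1/M + 178*M (G(M) = (M² + 178*M) + (2 - 2/(2*M)) = (M² + 178*M) + (2 + (1/(2*M))*(-2)) = (M² + 178*M) + (2 - 1/M) = 2 + M² - 1/M + 178*M)
(28920 + d(-38)) + G(50) = (28920 - 28) + (2 + 50² - 1/50 + 178*50) = 28892 + (2 + 2500 - 1*1/50 + 8900) = 28892 + (2 + 2500 - 1/50 + 8900) = 28892 + 570099/50 = 2014699/50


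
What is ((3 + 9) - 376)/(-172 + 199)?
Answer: -364/27 ≈ -13.481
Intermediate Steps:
((3 + 9) - 376)/(-172 + 199) = (12 - 376)/27 = -364*1/27 = -364/27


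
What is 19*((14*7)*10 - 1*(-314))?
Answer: 24586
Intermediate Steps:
19*((14*7)*10 - 1*(-314)) = 19*(98*10 + 314) = 19*(980 + 314) = 19*1294 = 24586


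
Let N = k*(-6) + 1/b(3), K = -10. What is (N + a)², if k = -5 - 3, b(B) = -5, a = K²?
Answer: 546121/25 ≈ 21845.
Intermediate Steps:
a = 100 (a = (-10)² = 100)
k = -8
N = 239/5 (N = -8*(-6) + 1/(-5) = 48 - ⅕ = 239/5 ≈ 47.800)
(N + a)² = (239/5 + 100)² = (739/5)² = 546121/25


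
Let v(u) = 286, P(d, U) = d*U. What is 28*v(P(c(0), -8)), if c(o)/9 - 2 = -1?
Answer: 8008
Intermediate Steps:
c(o) = 9 (c(o) = 18 + 9*(-1) = 18 - 9 = 9)
P(d, U) = U*d
28*v(P(c(0), -8)) = 28*286 = 8008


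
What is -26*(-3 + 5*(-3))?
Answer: 468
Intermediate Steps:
-26*(-3 + 5*(-3)) = -26*(-3 - 15) = -26*(-18) = 468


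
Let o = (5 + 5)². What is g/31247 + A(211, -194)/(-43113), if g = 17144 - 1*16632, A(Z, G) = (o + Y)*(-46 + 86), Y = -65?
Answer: -3095992/192450273 ≈ -0.016087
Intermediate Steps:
o = 100 (o = 10² = 100)
A(Z, G) = 1400 (A(Z, G) = (100 - 65)*(-46 + 86) = 35*40 = 1400)
g = 512 (g = 17144 - 16632 = 512)
g/31247 + A(211, -194)/(-43113) = 512/31247 + 1400/(-43113) = 512*(1/31247) + 1400*(-1/43113) = 512/31247 - 200/6159 = -3095992/192450273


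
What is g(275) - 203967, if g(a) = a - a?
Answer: -203967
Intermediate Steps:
g(a) = 0
g(275) - 203967 = 0 - 203967 = -203967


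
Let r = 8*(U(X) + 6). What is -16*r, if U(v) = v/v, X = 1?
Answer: -896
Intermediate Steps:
U(v) = 1
r = 56 (r = 8*(1 + 6) = 8*7 = 56)
-16*r = -16*56 = -896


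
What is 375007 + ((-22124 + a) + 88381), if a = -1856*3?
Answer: 435696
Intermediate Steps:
a = -5568
375007 + ((-22124 + a) + 88381) = 375007 + ((-22124 - 5568) + 88381) = 375007 + (-27692 + 88381) = 375007 + 60689 = 435696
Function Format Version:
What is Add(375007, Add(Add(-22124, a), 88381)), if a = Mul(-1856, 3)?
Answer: 435696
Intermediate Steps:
a = -5568
Add(375007, Add(Add(-22124, a), 88381)) = Add(375007, Add(Add(-22124, -5568), 88381)) = Add(375007, Add(-27692, 88381)) = Add(375007, 60689) = 435696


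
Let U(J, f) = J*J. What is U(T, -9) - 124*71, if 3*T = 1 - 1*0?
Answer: -79235/9 ≈ -8803.9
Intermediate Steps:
T = 1/3 (T = (1 - 1*0)/3 = (1 + 0)/3 = (1/3)*1 = 1/3 ≈ 0.33333)
U(J, f) = J**2
U(T, -9) - 124*71 = (1/3)**2 - 124*71 = 1/9 - 8804 = -79235/9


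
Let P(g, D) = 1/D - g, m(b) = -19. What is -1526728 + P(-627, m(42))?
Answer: -28995920/19 ≈ -1.5261e+6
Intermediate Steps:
-1526728 + P(-627, m(42)) = -1526728 + (1/(-19) - 1*(-627)) = -1526728 + (-1/19 + 627) = -1526728 + 11912/19 = -28995920/19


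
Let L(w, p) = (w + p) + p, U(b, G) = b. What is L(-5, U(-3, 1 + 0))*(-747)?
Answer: 8217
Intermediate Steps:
L(w, p) = w + 2*p (L(w, p) = (p + w) + p = w + 2*p)
L(-5, U(-3, 1 + 0))*(-747) = (-5 + 2*(-3))*(-747) = (-5 - 6)*(-747) = -11*(-747) = 8217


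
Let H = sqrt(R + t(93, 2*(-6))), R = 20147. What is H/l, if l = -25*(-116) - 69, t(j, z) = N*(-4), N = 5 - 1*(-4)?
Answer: 13*sqrt(119)/2831 ≈ 0.050093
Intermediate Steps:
N = 9 (N = 5 + 4 = 9)
t(j, z) = -36 (t(j, z) = 9*(-4) = -36)
l = 2831 (l = 2900 - 69 = 2831)
H = 13*sqrt(119) (H = sqrt(20147 - 36) = sqrt(20111) = 13*sqrt(119) ≈ 141.81)
H/l = (13*sqrt(119))/2831 = (13*sqrt(119))*(1/2831) = 13*sqrt(119)/2831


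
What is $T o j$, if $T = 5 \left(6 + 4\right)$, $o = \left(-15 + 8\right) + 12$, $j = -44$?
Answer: $-11000$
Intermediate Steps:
$o = 5$ ($o = -7 + 12 = 5$)
$T = 50$ ($T = 5 \cdot 10 = 50$)
$T o j = 50 \cdot 5 \left(-44\right) = 250 \left(-44\right) = -11000$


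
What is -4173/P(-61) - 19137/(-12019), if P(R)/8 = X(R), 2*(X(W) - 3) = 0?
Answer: -16565333/96152 ≈ -172.28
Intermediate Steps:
X(W) = 3 (X(W) = 3 + (½)*0 = 3 + 0 = 3)
P(R) = 24 (P(R) = 8*3 = 24)
-4173/P(-61) - 19137/(-12019) = -4173/24 - 19137/(-12019) = -4173*1/24 - 19137*(-1/12019) = -1391/8 + 19137/12019 = -16565333/96152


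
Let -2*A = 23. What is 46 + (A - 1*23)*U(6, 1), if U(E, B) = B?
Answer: 23/2 ≈ 11.500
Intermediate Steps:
A = -23/2 (A = -½*23 = -23/2 ≈ -11.500)
46 + (A - 1*23)*U(6, 1) = 46 + (-23/2 - 1*23)*1 = 46 + (-23/2 - 23)*1 = 46 - 69/2*1 = 46 - 69/2 = 23/2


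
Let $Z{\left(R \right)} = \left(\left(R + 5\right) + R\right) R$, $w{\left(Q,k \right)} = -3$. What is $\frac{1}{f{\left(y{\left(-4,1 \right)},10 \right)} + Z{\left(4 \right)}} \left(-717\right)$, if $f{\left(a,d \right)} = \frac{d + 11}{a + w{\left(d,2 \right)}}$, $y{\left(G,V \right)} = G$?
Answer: $- \frac{717}{49} \approx -14.633$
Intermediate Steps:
$Z{\left(R \right)} = R \left(5 + 2 R\right)$ ($Z{\left(R \right)} = \left(\left(5 + R\right) + R\right) R = \left(5 + 2 R\right) R = R \left(5 + 2 R\right)$)
$f{\left(a,d \right)} = \frac{11 + d}{-3 + a}$ ($f{\left(a,d \right)} = \frac{d + 11}{a - 3} = \frac{11 + d}{-3 + a}$)
$\frac{1}{f{\left(y{\left(-4,1 \right)},10 \right)} + Z{\left(4 \right)}} \left(-717\right) = \frac{1}{\frac{11 + 10}{-3 - 4} + 4 \left(5 + 2 \cdot 4\right)} \left(-717\right) = \frac{1}{\frac{1}{-7} \cdot 21 + 4 \left(5 + 8\right)} \left(-717\right) = \frac{1}{\left(- \frac{1}{7}\right) 21 + 4 \cdot 13} \left(-717\right) = \frac{1}{-3 + 52} \left(-717\right) = \frac{1}{49} \left(-717\right) = - \frac{717}{49}$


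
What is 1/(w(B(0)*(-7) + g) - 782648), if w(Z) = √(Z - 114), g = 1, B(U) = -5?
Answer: -391324/306268945991 - I*√78/612537891982 ≈ -1.2777e-6 - 1.4418e-11*I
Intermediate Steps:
w(Z) = √(-114 + Z)
1/(w(B(0)*(-7) + g) - 782648) = 1/(√(-114 + (-5*(-7) + 1)) - 782648) = 1/(√(-114 + (35 + 1)) - 782648) = 1/(√(-114 + 36) - 782648) = 1/(√(-78) - 782648) = 1/(I*√78 - 782648) = 1/(-782648 + I*√78)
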